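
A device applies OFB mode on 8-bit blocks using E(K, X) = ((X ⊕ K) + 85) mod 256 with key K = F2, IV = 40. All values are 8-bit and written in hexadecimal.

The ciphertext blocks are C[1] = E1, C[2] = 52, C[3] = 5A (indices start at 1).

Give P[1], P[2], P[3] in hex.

OFB decryption: S_i = E(K, S_{i−1}) with S_{0} = IV; P_i = C_i ⊕ S_i.
P[1]: S = E(K, 40) = 37; E1 ⊕ 37 = D6.
P[2]: S = E(K, 37) = 4A; 52 ⊕ 4A = 18.
P[3]: S = E(K, 4A) = 3D; 5A ⊕ 3D = 67.

P[1] = D6, P[2] = 18, P[3] = 67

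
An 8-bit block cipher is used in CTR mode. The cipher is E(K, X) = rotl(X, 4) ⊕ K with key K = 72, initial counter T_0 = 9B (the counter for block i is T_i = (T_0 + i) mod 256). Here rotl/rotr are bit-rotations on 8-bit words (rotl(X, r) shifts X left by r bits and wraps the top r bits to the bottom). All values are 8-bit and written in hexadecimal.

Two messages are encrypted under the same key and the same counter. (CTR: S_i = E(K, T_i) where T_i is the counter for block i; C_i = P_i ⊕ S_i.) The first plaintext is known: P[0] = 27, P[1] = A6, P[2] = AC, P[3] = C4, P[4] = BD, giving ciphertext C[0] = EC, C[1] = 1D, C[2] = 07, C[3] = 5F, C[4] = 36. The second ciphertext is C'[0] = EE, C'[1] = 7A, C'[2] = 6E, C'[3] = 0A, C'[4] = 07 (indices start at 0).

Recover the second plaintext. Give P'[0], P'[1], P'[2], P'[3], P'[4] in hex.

In CTR with a reused counter, both messages share the same keystream S_i, so C_i ⊕ C'_i = P_i ⊕ P'_i and thus P'_i = P_i ⊕ C_i ⊕ C'_i.
P'[0]: 27 ⊕ EC ⊕ EE = 25.
P'[1]: A6 ⊕ 1D ⊕ 7A = C1.
P'[2]: AC ⊕ 07 ⊕ 6E = C5.
P'[3]: C4 ⊕ 5F ⊕ 0A = 91.
P'[4]: BD ⊕ 36 ⊕ 07 = 8C.

P'[0] = 25, P'[1] = C1, P'[2] = C5, P'[3] = 91, P'[4] = 8C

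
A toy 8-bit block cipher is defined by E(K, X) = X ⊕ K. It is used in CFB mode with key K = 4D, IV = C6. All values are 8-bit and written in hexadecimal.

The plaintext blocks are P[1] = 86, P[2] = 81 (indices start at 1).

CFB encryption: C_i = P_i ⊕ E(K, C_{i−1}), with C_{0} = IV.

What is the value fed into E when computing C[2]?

C[1]: E(K, C6) = 8B; 86 ⊕ 8B = 0D.
C[2]: E(K, 0D) = 40; 81 ⊕ 40 = C1.
So the input to E for block [2] is 0D.

0D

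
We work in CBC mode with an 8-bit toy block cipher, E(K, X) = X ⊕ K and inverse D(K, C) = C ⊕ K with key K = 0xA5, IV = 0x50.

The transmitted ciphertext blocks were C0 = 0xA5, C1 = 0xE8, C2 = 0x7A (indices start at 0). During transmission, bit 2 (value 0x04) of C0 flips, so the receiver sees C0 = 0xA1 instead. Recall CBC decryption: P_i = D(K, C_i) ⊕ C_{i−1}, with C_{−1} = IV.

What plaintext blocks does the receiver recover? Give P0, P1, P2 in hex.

P0 = 0x54, P1 = 0xEC, P2 = 0x37

Only C0 changed, to 0xA1. In CBC, a change in C_i garbles P_i and flips the same bit in P_{i+1}. Decrypting the received ciphertext:
P0: D(K, 0xA1) = 0x04; 0x04 ⊕ 0x50 = 0x54.
P1: D(K, 0xE8) = 0x4D; 0x4D ⊕ 0xA1 = 0xEC.
P2: D(K, 0x7A) = 0xDF; 0xDF ⊕ 0xE8 = 0x37.
Blocks that differ from the original plaintext: P0, P1.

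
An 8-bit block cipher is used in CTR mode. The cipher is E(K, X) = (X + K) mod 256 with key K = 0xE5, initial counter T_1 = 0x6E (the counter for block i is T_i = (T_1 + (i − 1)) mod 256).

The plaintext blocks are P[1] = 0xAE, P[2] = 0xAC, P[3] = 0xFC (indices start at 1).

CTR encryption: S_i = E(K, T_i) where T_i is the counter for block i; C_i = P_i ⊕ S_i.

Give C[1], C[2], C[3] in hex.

C[1] = 0xFD, C[2] = 0xF8, C[3] = 0xA9

C[1]: T = 0x6E, S = E(K, T) = 0x53; 0xAE ⊕ 0x53 = 0xFD.
C[2]: T = 0x6F, S = E(K, T) = 0x54; 0xAC ⊕ 0x54 = 0xF8.
C[3]: T = 0x70, S = E(K, T) = 0x55; 0xFC ⊕ 0x55 = 0xA9.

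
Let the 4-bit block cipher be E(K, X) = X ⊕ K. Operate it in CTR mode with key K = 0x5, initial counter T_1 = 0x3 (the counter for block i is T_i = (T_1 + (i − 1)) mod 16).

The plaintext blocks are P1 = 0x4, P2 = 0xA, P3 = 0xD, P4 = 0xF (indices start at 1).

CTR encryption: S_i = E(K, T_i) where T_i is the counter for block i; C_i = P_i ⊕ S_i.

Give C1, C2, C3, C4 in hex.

C1: T = 0x3, S = E(K, T) = 0x6; 0x4 ⊕ 0x6 = 0x2.
C2: T = 0x4, S = E(K, T) = 0x1; 0xA ⊕ 0x1 = 0xB.
C3: T = 0x5, S = E(K, T) = 0x0; 0xD ⊕ 0x0 = 0xD.
C4: T = 0x6, S = E(K, T) = 0x3; 0xF ⊕ 0x3 = 0xC.

C1 = 0x2, C2 = 0xB, C3 = 0xD, C4 = 0xC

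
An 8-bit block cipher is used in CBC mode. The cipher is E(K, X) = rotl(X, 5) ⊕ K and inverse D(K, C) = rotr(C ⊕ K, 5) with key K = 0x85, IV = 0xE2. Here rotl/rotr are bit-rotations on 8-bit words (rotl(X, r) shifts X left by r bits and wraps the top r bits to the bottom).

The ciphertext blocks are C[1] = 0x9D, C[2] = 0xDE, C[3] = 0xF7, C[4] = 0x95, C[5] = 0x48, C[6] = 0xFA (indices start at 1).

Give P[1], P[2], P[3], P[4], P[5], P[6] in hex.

CBC decryption: P_i = D(K, C_i) ⊕ C_{i−1}, with C_{0} = IV.
P[1]: D(K, 0x9D) = 0xC0; 0xC0 ⊕ 0xE2 = 0x22.
P[2]: D(K, 0xDE) = 0xDA; 0xDA ⊕ 0x9D = 0x47.
P[3]: D(K, 0xF7) = 0x93; 0x93 ⊕ 0xDE = 0x4D.
P[4]: D(K, 0x95) = 0x80; 0x80 ⊕ 0xF7 = 0x77.
P[5]: D(K, 0x48) = 0x6E; 0x6E ⊕ 0x95 = 0xFB.
P[6]: D(K, 0xFA) = 0xFB; 0xFB ⊕ 0x48 = 0xB3.

P[1] = 0x22, P[2] = 0x47, P[3] = 0x4D, P[4] = 0x77, P[5] = 0xFB, P[6] = 0xB3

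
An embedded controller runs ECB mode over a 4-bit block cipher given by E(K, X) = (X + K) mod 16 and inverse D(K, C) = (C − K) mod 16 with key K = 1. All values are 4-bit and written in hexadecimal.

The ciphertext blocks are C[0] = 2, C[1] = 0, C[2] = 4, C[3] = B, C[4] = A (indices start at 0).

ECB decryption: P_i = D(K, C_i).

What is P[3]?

P[3]: D(K, B) = A.

P[3] = A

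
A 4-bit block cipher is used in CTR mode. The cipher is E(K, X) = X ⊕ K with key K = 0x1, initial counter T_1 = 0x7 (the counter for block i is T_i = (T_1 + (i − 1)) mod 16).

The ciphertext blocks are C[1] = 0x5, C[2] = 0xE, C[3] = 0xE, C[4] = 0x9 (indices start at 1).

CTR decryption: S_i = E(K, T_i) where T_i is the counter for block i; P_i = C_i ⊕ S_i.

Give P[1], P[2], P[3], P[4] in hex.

P[1] = 0x3, P[2] = 0x7, P[3] = 0x6, P[4] = 0x2

P[1]: T = 0x7, S = E(K, T) = 0x6; 0x5 ⊕ 0x6 = 0x3.
P[2]: T = 0x8, S = E(K, T) = 0x9; 0xE ⊕ 0x9 = 0x7.
P[3]: T = 0x9, S = E(K, T) = 0x8; 0xE ⊕ 0x8 = 0x6.
P[4]: T = 0xA, S = E(K, T) = 0xB; 0x9 ⊕ 0xB = 0x2.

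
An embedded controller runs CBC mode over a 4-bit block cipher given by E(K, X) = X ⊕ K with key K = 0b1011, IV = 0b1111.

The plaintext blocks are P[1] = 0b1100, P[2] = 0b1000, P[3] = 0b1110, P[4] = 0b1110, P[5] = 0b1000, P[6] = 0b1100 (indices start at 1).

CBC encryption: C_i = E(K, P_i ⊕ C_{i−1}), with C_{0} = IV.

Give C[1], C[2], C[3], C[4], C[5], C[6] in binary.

C[1] = 0b1000, C[2] = 0b1011, C[3] = 0b1110, C[4] = 0b1011, C[5] = 0b1000, C[6] = 0b1111

C[1]: P[1] ⊕ 0b1111 = 0b0011; E(K, 0b0011) = 0b1000.
C[2]: P[2] ⊕ 0b1000 = 0b0000; E(K, 0b0000) = 0b1011.
C[3]: P[3] ⊕ 0b1011 = 0b0101; E(K, 0b0101) = 0b1110.
C[4]: P[4] ⊕ 0b1110 = 0b0000; E(K, 0b0000) = 0b1011.
C[5]: P[5] ⊕ 0b1011 = 0b0011; E(K, 0b0011) = 0b1000.
C[6]: P[6] ⊕ 0b1000 = 0b0100; E(K, 0b0100) = 0b1111.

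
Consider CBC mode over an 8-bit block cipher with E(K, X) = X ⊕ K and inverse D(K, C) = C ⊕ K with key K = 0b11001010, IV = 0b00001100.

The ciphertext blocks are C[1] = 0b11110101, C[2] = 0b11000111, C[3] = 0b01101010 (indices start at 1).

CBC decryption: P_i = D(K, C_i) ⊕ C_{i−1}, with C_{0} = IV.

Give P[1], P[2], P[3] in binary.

P[1] = 0b00110011, P[2] = 0b11111000, P[3] = 0b01100111

P[1]: D(K, 0b11110101) = 0b00111111; 0b00111111 ⊕ 0b00001100 = 0b00110011.
P[2]: D(K, 0b11000111) = 0b00001101; 0b00001101 ⊕ 0b11110101 = 0b11111000.
P[3]: D(K, 0b01101010) = 0b10100000; 0b10100000 ⊕ 0b11000111 = 0b01100111.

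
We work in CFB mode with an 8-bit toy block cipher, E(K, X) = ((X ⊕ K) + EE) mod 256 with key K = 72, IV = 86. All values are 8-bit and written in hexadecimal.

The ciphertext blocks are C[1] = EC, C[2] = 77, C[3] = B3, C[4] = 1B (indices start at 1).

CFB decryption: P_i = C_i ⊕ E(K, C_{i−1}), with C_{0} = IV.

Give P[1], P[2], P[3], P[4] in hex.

P[1] = 0E, P[2] = FB, P[3] = 40, P[4] = B4

P[1]: E(K, 86) = E2; EC ⊕ E2 = 0E.
P[2]: E(K, EC) = 8C; 77 ⊕ 8C = FB.
P[3]: E(K, 77) = F3; B3 ⊕ F3 = 40.
P[4]: E(K, B3) = AF; 1B ⊕ AF = B4.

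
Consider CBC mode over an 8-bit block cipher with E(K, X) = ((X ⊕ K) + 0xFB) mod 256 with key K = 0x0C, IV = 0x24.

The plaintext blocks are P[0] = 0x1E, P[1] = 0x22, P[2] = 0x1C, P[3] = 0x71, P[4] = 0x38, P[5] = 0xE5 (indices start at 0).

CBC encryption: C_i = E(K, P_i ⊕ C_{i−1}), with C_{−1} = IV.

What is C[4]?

C[0]: P[0] ⊕ 0x24 = 0x3A; E(K, 0x3A) = 0x31.
C[1]: P[1] ⊕ 0x31 = 0x13; E(K, 0x13) = 0x1A.
C[2]: P[2] ⊕ 0x1A = 0x06; E(K, 0x06) = 0x05.
C[3]: P[3] ⊕ 0x05 = 0x74; E(K, 0x74) = 0x73.
C[4]: P[4] ⊕ 0x73 = 0x4B; E(K, 0x4B) = 0x42.

C[4] = 0x42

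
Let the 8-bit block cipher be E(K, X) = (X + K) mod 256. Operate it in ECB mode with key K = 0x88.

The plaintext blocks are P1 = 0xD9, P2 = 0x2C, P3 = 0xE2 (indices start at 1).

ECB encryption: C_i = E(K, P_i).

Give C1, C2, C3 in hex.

C1: E(K, 0xD9) = 0x61.
C2: E(K, 0x2C) = 0xB4.
C3: E(K, 0xE2) = 0x6A.

C1 = 0x61, C2 = 0xB4, C3 = 0x6A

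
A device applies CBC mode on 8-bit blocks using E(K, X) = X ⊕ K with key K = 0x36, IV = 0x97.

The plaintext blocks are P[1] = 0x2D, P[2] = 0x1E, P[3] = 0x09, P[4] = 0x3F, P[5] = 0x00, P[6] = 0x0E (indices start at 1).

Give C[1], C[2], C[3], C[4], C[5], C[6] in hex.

CBC encryption: C_i = E(K, P_i ⊕ C_{i−1}), with C_{0} = IV.
C[1]: P[1] ⊕ 0x97 = 0xBA; E(K, 0xBA) = 0x8C.
C[2]: P[2] ⊕ 0x8C = 0x92; E(K, 0x92) = 0xA4.
C[3]: P[3] ⊕ 0xA4 = 0xAD; E(K, 0xAD) = 0x9B.
C[4]: P[4] ⊕ 0x9B = 0xA4; E(K, 0xA4) = 0x92.
C[5]: P[5] ⊕ 0x92 = 0x92; E(K, 0x92) = 0xA4.
C[6]: P[6] ⊕ 0xA4 = 0xAA; E(K, 0xAA) = 0x9C.

C[1] = 0x8C, C[2] = 0xA4, C[3] = 0x9B, C[4] = 0x92, C[5] = 0xA4, C[6] = 0x9C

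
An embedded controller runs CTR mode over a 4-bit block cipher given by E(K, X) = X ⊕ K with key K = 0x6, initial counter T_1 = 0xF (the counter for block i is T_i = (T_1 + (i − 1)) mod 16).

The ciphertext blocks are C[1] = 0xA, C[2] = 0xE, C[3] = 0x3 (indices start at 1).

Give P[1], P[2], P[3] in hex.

CTR decryption: S_i = E(K, T_i) where T_i is the counter for block i; P_i = C_i ⊕ S_i.
P[1]: T = 0xF, S = E(K, T) = 0x9; 0xA ⊕ 0x9 = 0x3.
P[2]: T = 0x0, S = E(K, T) = 0x6; 0xE ⊕ 0x6 = 0x8.
P[3]: T = 0x1, S = E(K, T) = 0x7; 0x3 ⊕ 0x7 = 0x4.

P[1] = 0x3, P[2] = 0x8, P[3] = 0x4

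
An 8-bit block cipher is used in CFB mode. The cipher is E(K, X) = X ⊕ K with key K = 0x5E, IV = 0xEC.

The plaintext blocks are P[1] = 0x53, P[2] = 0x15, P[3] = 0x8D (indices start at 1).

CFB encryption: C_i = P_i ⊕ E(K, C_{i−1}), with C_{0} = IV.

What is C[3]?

C[3] = 0x79

C[1]: E(K, 0xEC) = 0xB2; 0x53 ⊕ 0xB2 = 0xE1.
C[2]: E(K, 0xE1) = 0xBF; 0x15 ⊕ 0xBF = 0xAA.
C[3]: E(K, 0xAA) = 0xF4; 0x8D ⊕ 0xF4 = 0x79.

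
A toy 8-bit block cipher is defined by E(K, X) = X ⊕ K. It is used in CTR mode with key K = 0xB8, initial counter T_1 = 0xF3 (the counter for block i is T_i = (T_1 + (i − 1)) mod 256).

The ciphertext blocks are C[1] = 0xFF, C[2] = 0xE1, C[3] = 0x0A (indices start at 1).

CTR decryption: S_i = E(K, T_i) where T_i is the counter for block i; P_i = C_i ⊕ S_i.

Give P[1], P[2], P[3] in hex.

P[1]: T = 0xF3, S = E(K, T) = 0x4B; 0xFF ⊕ 0x4B = 0xB4.
P[2]: T = 0xF4, S = E(K, T) = 0x4C; 0xE1 ⊕ 0x4C = 0xAD.
P[3]: T = 0xF5, S = E(K, T) = 0x4D; 0x0A ⊕ 0x4D = 0x47.

P[1] = 0xB4, P[2] = 0xAD, P[3] = 0x47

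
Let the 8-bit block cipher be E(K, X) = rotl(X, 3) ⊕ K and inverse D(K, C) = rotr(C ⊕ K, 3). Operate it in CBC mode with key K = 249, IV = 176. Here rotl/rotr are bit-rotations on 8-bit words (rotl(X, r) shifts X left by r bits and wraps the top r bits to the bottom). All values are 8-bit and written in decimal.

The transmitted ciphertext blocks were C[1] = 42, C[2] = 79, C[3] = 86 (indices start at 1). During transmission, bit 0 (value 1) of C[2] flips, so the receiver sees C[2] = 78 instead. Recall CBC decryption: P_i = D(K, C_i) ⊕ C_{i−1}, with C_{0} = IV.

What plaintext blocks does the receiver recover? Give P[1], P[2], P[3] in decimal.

Only C[2] changed, to 78. In CBC, a change in C_i garbles P_i and flips the same bit in P_{i+1}. Decrypting the received ciphertext:
P[1]: D(K, 42) = 122; 122 ⊕ 176 = 202.
P[2]: D(K, 78) = 246; 246 ⊕ 42 = 220.
P[3]: D(K, 86) = 245; 245 ⊕ 78 = 187.
Blocks that differ from the original plaintext: P[2], P[3].

P[1] = 202, P[2] = 220, P[3] = 187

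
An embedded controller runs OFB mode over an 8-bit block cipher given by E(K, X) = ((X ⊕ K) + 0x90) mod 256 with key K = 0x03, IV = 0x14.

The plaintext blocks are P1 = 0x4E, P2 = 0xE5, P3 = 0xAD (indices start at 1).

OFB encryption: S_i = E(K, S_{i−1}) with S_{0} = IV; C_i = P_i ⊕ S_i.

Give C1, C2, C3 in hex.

C1: S = E(K, 0x14) = 0xA7; 0x4E ⊕ 0xA7 = 0xE9.
C2: S = E(K, 0xA7) = 0x34; 0xE5 ⊕ 0x34 = 0xD1.
C3: S = E(K, 0x34) = 0xC7; 0xAD ⊕ 0xC7 = 0x6A.

C1 = 0xE9, C2 = 0xD1, C3 = 0x6A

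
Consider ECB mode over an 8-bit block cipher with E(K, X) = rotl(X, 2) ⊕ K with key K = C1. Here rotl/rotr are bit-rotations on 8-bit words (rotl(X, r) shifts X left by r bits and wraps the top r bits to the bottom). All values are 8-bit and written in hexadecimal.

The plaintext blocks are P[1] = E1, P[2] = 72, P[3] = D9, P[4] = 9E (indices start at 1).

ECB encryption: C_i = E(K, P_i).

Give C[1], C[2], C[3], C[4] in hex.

C[1] = 46, C[2] = 08, C[3] = A6, C[4] = BB

C[1]: E(K, E1) = 46.
C[2]: E(K, 72) = 08.
C[3]: E(K, D9) = A6.
C[4]: E(K, 9E) = BB.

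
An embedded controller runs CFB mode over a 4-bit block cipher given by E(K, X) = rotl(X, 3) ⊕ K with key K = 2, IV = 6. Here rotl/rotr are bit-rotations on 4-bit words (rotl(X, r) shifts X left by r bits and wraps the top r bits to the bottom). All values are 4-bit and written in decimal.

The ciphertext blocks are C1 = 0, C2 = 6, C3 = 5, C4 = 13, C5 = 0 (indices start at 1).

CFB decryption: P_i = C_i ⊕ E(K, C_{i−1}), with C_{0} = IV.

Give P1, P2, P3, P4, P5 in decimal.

P1: E(K, 6) = 1; 0 ⊕ 1 = 1.
P2: E(K, 0) = 2; 6 ⊕ 2 = 4.
P3: E(K, 6) = 1; 5 ⊕ 1 = 4.
P4: E(K, 5) = 8; 13 ⊕ 8 = 5.
P5: E(K, 13) = 12; 0 ⊕ 12 = 12.

P1 = 1, P2 = 4, P3 = 4, P4 = 5, P5 = 12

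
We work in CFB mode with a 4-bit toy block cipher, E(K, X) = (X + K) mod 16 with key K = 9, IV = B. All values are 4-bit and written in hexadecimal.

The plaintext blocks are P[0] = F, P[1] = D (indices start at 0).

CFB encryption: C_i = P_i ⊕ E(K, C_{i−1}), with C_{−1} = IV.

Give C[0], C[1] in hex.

C[0]: E(K, B) = 4; F ⊕ 4 = B.
C[1]: E(K, B) = 4; D ⊕ 4 = 9.

C[0] = B, C[1] = 9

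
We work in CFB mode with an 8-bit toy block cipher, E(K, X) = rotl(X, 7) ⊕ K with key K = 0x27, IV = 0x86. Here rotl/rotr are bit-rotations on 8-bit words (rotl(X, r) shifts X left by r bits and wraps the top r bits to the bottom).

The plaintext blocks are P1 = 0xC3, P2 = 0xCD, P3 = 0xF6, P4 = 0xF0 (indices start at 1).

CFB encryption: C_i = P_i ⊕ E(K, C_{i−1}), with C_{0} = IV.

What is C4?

C4 = 0x71

C1: E(K, 0x86) = 0x64; 0xC3 ⊕ 0x64 = 0xA7.
C2: E(K, 0xA7) = 0xF4; 0xCD ⊕ 0xF4 = 0x39.
C3: E(K, 0x39) = 0xBB; 0xF6 ⊕ 0xBB = 0x4D.
C4: E(K, 0x4D) = 0x81; 0xF0 ⊕ 0x81 = 0x71.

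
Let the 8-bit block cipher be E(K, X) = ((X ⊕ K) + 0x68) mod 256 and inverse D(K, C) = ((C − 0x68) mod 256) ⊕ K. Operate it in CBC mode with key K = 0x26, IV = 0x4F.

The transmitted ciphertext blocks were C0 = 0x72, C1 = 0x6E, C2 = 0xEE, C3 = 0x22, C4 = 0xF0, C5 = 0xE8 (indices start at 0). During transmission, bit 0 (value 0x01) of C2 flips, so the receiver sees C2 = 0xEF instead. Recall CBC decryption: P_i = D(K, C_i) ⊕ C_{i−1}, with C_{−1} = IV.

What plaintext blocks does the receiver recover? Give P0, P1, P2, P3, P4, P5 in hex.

Only C2 changed, to 0xEF. In CBC, a change in C_i garbles P_i and flips the same bit in P_{i+1}. Decrypting the received ciphertext:
P0: D(K, 0x72) = 0x2C; 0x2C ⊕ 0x4F = 0x63.
P1: D(K, 0x6E) = 0x20; 0x20 ⊕ 0x72 = 0x52.
P2: D(K, 0xEF) = 0xA1; 0xA1 ⊕ 0x6E = 0xCF.
P3: D(K, 0x22) = 0x9C; 0x9C ⊕ 0xEF = 0x73.
P4: D(K, 0xF0) = 0xAE; 0xAE ⊕ 0x22 = 0x8C.
P5: D(K, 0xE8) = 0xA6; 0xA6 ⊕ 0xF0 = 0x56.
Blocks that differ from the original plaintext: P2, P3.

P0 = 0x63, P1 = 0x52, P2 = 0xCF, P3 = 0x73, P4 = 0x8C, P5 = 0x56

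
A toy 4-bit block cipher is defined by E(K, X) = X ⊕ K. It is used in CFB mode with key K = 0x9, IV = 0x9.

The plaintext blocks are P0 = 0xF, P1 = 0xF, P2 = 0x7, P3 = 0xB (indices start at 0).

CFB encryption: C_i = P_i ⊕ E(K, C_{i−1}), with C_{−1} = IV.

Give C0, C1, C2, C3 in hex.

C0: E(K, 0x9) = 0x0; 0xF ⊕ 0x0 = 0xF.
C1: E(K, 0xF) = 0x6; 0xF ⊕ 0x6 = 0x9.
C2: E(K, 0x9) = 0x0; 0x7 ⊕ 0x0 = 0x7.
C3: E(K, 0x7) = 0xE; 0xB ⊕ 0xE = 0x5.

C0 = 0xF, C1 = 0x9, C2 = 0x7, C3 = 0x5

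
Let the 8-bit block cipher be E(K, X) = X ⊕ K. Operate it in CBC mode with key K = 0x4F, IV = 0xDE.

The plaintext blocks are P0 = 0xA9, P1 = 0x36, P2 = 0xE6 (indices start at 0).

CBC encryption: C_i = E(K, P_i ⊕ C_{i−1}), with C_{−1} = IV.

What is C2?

C0: P0 ⊕ 0xDE = 0x77; E(K, 0x77) = 0x38.
C1: P1 ⊕ 0x38 = 0x0E; E(K, 0x0E) = 0x41.
C2: P2 ⊕ 0x41 = 0xA7; E(K, 0xA7) = 0xE8.

C2 = 0xE8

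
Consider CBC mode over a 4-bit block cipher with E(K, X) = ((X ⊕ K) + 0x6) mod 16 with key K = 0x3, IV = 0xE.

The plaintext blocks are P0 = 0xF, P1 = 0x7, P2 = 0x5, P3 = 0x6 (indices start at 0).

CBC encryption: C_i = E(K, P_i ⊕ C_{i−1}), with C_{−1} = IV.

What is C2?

C0: P0 ⊕ 0xE = 0x1; E(K, 0x1) = 0x8.
C1: P1 ⊕ 0x8 = 0xF; E(K, 0xF) = 0x2.
C2: P2 ⊕ 0x2 = 0x7; E(K, 0x7) = 0xA.

C2 = 0xA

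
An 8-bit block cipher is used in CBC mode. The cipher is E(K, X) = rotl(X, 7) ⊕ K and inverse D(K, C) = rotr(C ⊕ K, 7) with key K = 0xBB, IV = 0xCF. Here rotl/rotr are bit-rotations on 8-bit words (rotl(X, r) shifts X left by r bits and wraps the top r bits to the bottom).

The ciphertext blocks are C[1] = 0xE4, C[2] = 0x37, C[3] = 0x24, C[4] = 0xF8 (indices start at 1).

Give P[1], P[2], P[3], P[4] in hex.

CBC decryption: P_i = D(K, C_i) ⊕ C_{i−1}, with C_{0} = IV.
P[1]: D(K, 0xE4) = 0xBE; 0xBE ⊕ 0xCF = 0x71.
P[2]: D(K, 0x37) = 0x19; 0x19 ⊕ 0xE4 = 0xFD.
P[3]: D(K, 0x24) = 0x3F; 0x3F ⊕ 0x37 = 0x08.
P[4]: D(K, 0xF8) = 0x86; 0x86 ⊕ 0x24 = 0xA2.

P[1] = 0x71, P[2] = 0xFD, P[3] = 0x08, P[4] = 0xA2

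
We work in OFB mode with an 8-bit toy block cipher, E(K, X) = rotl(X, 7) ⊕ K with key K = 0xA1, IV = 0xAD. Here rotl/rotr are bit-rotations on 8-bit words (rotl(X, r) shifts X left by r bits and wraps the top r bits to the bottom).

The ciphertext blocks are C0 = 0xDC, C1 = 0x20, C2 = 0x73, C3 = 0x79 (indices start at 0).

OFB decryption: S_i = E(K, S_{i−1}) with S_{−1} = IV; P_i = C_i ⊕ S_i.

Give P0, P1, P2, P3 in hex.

P0: S = E(K, 0xAD) = 0x77; 0xDC ⊕ 0x77 = 0xAB.
P1: S = E(K, 0x77) = 0x1A; 0x20 ⊕ 0x1A = 0x3A.
P2: S = E(K, 0x1A) = 0xAC; 0x73 ⊕ 0xAC = 0xDF.
P3: S = E(K, 0xAC) = 0xF7; 0x79 ⊕ 0xF7 = 0x8E.

P0 = 0xAB, P1 = 0x3A, P2 = 0xDF, P3 = 0x8E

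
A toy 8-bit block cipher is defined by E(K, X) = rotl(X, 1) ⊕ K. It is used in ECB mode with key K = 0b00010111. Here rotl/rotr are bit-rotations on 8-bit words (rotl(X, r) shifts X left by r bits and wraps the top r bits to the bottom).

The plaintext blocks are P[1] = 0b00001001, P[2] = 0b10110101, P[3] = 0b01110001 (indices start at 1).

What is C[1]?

C[1] = 0b00000101

ECB encryption: C_i = E(K, P_i).
C[1]: E(K, 0b00001001) = 0b00000101.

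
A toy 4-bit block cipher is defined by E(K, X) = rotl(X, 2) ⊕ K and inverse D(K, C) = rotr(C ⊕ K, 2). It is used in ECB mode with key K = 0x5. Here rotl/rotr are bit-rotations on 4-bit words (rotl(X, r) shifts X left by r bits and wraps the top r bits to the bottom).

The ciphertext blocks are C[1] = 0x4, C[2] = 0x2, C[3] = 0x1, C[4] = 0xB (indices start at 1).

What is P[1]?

P[1] = 0x4

ECB decryption: P_i = D(K, C_i).
P[1]: D(K, 0x4) = 0x4.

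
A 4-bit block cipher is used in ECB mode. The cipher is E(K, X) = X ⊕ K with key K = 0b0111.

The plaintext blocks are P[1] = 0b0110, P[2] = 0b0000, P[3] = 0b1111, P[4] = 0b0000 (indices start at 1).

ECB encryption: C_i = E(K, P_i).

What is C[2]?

C[2] = 0b0111

C[2]: E(K, 0b0000) = 0b0111.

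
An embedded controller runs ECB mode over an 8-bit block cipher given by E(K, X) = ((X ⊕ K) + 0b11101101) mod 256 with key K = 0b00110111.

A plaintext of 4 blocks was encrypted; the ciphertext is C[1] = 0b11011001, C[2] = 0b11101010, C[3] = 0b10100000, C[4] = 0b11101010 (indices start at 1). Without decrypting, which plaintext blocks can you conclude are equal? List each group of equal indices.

P[2] = P[4]

ECB encrypts each block independently with the same key, so equal ciphertext blocks imply equal plaintext blocks.
C[2] = C[4] = 0b11101010, so P[2] = P[4].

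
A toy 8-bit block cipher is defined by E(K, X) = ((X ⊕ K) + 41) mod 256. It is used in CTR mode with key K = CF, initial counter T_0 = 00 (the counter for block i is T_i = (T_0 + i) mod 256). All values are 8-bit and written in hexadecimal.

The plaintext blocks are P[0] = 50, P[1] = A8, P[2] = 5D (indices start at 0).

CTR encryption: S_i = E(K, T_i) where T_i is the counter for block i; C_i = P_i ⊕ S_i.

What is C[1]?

C[1] = A7

C[0]: T = 00, S = E(K, T) = 10; 50 ⊕ 10 = 40.
C[1]: T = 01, S = E(K, T) = 0F; A8 ⊕ 0F = A7.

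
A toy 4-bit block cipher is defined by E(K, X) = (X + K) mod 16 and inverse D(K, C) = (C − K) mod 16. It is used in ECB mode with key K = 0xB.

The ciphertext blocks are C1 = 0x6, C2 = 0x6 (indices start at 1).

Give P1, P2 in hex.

P1 = 0xB, P2 = 0xB

ECB decryption: P_i = D(K, C_i).
P1: D(K, 0x6) = 0xB.
P2: D(K, 0x6) = 0xB.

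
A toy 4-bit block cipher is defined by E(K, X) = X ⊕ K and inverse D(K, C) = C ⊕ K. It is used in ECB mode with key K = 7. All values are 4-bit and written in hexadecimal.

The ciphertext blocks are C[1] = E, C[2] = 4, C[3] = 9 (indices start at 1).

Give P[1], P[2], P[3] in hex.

P[1] = 9, P[2] = 3, P[3] = E

ECB decryption: P_i = D(K, C_i).
P[1]: D(K, E) = 9.
P[2]: D(K, 4) = 3.
P[3]: D(K, 9) = E.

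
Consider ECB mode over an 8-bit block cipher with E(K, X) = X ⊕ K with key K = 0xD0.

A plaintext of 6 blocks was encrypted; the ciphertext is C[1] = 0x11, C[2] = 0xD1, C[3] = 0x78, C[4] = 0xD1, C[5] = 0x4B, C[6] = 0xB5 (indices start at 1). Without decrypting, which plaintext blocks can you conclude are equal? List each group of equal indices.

ECB encrypts each block independently with the same key, so equal ciphertext blocks imply equal plaintext blocks.
C[2] = C[4] = 0xD1, so P[2] = P[4].

P[2] = P[4]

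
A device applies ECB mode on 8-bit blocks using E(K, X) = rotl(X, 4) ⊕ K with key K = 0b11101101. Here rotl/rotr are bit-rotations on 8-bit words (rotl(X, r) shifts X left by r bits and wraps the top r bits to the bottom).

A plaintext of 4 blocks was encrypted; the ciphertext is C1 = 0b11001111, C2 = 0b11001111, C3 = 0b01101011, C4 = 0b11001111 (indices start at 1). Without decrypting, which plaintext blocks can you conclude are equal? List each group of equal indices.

P1 = P2 = P4

ECB encrypts each block independently with the same key, so equal ciphertext blocks imply equal plaintext blocks.
C1 = C2 = C4 = 0b11001111, so P1 = P2 = P4.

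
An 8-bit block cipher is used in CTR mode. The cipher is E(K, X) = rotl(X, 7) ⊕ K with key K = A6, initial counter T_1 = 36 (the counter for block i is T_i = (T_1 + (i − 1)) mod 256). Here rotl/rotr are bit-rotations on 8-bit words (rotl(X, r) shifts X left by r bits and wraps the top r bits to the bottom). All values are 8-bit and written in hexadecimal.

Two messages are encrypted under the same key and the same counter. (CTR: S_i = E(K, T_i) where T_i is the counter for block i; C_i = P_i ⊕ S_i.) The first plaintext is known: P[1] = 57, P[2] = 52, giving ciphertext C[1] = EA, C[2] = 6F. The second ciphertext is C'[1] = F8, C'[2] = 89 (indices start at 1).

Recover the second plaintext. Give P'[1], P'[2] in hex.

P'[1] = 45, P'[2] = B4

In CTR with a reused counter, both messages share the same keystream S_i, so C_i ⊕ C'_i = P_i ⊕ P'_i and thus P'_i = P_i ⊕ C_i ⊕ C'_i.
P'[1]: 57 ⊕ EA ⊕ F8 = 45.
P'[2]: 52 ⊕ 6F ⊕ 89 = B4.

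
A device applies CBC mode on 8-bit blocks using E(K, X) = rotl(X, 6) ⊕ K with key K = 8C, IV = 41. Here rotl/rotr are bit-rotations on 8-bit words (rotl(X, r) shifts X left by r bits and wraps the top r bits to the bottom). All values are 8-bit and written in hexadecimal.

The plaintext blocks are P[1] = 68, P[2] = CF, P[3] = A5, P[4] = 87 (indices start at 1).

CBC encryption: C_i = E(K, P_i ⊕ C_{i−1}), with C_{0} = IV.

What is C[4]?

C[4] = F8

C[1]: P[1] ⊕ 41 = 29; E(K, 29) = C6.
C[2]: P[2] ⊕ C6 = 09; E(K, 09) = CE.
C[3]: P[3] ⊕ CE = 6B; E(K, 6B) = 56.
C[4]: P[4] ⊕ 56 = D1; E(K, D1) = F8.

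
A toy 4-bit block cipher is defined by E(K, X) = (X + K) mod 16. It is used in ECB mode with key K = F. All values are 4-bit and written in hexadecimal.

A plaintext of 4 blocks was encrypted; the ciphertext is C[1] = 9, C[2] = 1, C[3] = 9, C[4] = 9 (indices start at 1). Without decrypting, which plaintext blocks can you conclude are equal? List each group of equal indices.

ECB encrypts each block independently with the same key, so equal ciphertext blocks imply equal plaintext blocks.
C[1] = C[3] = C[4] = 9, so P[1] = P[3] = P[4].

P[1] = P[3] = P[4]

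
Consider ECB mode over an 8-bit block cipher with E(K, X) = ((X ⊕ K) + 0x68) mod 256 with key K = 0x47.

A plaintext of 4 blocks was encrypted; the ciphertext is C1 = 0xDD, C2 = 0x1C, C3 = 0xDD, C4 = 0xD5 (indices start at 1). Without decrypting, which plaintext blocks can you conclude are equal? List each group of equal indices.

ECB encrypts each block independently with the same key, so equal ciphertext blocks imply equal plaintext blocks.
C1 = C3 = 0xDD, so P1 = P3.

P1 = P3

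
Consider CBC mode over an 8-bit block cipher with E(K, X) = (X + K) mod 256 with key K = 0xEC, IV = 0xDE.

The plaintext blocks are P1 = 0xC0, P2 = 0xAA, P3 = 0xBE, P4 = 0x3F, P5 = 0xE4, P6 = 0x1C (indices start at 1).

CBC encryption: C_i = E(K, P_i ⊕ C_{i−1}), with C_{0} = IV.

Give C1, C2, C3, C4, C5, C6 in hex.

C1: P1 ⊕ 0xDE = 0x1E; E(K, 0x1E) = 0x0A.
C2: P2 ⊕ 0x0A = 0xA0; E(K, 0xA0) = 0x8C.
C3: P3 ⊕ 0x8C = 0x32; E(K, 0x32) = 0x1E.
C4: P4 ⊕ 0x1E = 0x21; E(K, 0x21) = 0x0D.
C5: P5 ⊕ 0x0D = 0xE9; E(K, 0xE9) = 0xD5.
C6: P6 ⊕ 0xD5 = 0xC9; E(K, 0xC9) = 0xB5.

C1 = 0x0A, C2 = 0x8C, C3 = 0x1E, C4 = 0x0D, C5 = 0xD5, C6 = 0xB5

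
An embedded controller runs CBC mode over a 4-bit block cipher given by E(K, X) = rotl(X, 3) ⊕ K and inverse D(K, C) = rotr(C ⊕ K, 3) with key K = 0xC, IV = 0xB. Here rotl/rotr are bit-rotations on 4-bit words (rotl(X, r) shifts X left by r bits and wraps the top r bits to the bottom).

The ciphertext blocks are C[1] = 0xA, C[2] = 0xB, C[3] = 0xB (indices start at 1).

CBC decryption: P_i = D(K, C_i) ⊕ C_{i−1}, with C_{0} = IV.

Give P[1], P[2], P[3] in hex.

P[1] = 0x7, P[2] = 0x4, P[3] = 0x5

P[1]: D(K, 0xA) = 0xC; 0xC ⊕ 0xB = 0x7.
P[2]: D(K, 0xB) = 0xE; 0xE ⊕ 0xA = 0x4.
P[3]: D(K, 0xB) = 0xE; 0xE ⊕ 0xB = 0x5.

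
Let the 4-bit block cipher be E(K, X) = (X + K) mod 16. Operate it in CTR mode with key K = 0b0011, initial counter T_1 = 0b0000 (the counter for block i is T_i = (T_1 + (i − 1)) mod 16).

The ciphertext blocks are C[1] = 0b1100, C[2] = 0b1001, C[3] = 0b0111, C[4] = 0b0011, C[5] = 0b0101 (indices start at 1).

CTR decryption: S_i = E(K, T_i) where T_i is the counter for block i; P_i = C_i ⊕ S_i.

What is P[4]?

P[4]: T = 0b0011, S = E(K, T) = 0b0110; 0b0011 ⊕ 0b0110 = 0b0101.

P[4] = 0b0101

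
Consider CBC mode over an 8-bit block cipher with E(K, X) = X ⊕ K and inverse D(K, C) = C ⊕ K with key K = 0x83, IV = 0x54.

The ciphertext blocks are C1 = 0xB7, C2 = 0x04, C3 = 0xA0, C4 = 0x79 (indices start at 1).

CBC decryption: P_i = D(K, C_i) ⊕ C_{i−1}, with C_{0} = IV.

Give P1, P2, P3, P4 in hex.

P1: D(K, 0xB7) = 0x34; 0x34 ⊕ 0x54 = 0x60.
P2: D(K, 0x04) = 0x87; 0x87 ⊕ 0xB7 = 0x30.
P3: D(K, 0xA0) = 0x23; 0x23 ⊕ 0x04 = 0x27.
P4: D(K, 0x79) = 0xFA; 0xFA ⊕ 0xA0 = 0x5A.

P1 = 0x60, P2 = 0x30, P3 = 0x27, P4 = 0x5A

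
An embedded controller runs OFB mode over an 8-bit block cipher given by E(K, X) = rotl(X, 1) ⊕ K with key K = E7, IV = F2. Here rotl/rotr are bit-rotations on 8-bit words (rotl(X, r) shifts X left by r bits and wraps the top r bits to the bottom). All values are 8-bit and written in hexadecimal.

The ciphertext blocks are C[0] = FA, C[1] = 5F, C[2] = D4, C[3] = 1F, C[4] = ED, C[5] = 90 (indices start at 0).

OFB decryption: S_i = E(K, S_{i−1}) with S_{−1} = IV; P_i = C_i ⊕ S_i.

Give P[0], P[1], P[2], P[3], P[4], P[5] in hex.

P[0]: S = E(K, F2) = 02; FA ⊕ 02 = F8.
P[1]: S = E(K, 02) = E3; 5F ⊕ E3 = BC.
P[2]: S = E(K, E3) = 20; D4 ⊕ 20 = F4.
P[3]: S = E(K, 20) = A7; 1F ⊕ A7 = B8.
P[4]: S = E(K, A7) = A8; ED ⊕ A8 = 45.
P[5]: S = E(K, A8) = B6; 90 ⊕ B6 = 26.

P[0] = F8, P[1] = BC, P[2] = F4, P[3] = B8, P[4] = 45, P[5] = 26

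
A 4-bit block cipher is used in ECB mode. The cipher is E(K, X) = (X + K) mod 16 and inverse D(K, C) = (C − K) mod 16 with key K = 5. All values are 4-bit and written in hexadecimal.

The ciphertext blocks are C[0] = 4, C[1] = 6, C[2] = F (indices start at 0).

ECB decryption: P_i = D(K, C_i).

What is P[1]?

P[1] = 1

P[1]: D(K, 6) = 1.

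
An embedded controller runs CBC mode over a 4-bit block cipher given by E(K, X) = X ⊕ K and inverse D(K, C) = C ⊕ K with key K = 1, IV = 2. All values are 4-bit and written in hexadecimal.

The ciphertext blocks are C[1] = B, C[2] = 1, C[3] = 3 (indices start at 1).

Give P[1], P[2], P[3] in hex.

CBC decryption: P_i = D(K, C_i) ⊕ C_{i−1}, with C_{0} = IV.
P[1]: D(K, B) = A; A ⊕ 2 = 8.
P[2]: D(K, 1) = 0; 0 ⊕ B = B.
P[3]: D(K, 3) = 2; 2 ⊕ 1 = 3.

P[1] = 8, P[2] = B, P[3] = 3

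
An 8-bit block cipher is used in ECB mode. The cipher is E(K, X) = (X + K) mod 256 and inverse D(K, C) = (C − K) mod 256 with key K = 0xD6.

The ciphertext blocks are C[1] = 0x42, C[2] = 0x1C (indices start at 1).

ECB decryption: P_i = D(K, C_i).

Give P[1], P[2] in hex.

P[1]: D(K, 0x42) = 0x6C.
P[2]: D(K, 0x1C) = 0x46.

P[1] = 0x6C, P[2] = 0x46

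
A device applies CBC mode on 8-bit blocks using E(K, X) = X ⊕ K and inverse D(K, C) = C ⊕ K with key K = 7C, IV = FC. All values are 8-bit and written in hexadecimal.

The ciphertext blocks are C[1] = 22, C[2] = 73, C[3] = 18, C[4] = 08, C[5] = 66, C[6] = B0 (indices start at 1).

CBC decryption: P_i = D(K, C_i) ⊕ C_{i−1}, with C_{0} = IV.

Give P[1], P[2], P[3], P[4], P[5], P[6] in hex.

P[1] = A2, P[2] = 2D, P[3] = 17, P[4] = 6C, P[5] = 12, P[6] = AA

P[1]: D(K, 22) = 5E; 5E ⊕ FC = A2.
P[2]: D(K, 73) = 0F; 0F ⊕ 22 = 2D.
P[3]: D(K, 18) = 64; 64 ⊕ 73 = 17.
P[4]: D(K, 08) = 74; 74 ⊕ 18 = 6C.
P[5]: D(K, 66) = 1A; 1A ⊕ 08 = 12.
P[6]: D(K, B0) = CC; CC ⊕ 66 = AA.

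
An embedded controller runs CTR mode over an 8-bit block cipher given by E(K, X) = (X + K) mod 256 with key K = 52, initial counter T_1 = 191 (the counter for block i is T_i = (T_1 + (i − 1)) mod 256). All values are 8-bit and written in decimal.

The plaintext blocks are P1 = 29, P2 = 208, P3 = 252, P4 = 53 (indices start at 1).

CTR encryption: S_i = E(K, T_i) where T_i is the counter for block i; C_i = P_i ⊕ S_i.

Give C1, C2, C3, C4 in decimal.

C1 = 238, C2 = 36, C3 = 9, C4 = 195

C1: T = 191, S = E(K, T) = 243; 29 ⊕ 243 = 238.
C2: T = 192, S = E(K, T) = 244; 208 ⊕ 244 = 36.
C3: T = 193, S = E(K, T) = 245; 252 ⊕ 245 = 9.
C4: T = 194, S = E(K, T) = 246; 53 ⊕ 246 = 195.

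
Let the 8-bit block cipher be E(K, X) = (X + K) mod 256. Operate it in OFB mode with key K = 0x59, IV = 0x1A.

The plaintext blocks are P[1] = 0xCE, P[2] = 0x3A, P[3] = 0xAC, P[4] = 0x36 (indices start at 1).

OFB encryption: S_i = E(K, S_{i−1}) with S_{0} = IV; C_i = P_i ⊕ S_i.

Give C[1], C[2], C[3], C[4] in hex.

C[1]: S = E(K, 0x1A) = 0x73; 0xCE ⊕ 0x73 = 0xBD.
C[2]: S = E(K, 0x73) = 0xCC; 0x3A ⊕ 0xCC = 0xF6.
C[3]: S = E(K, 0xCC) = 0x25; 0xAC ⊕ 0x25 = 0x89.
C[4]: S = E(K, 0x25) = 0x7E; 0x36 ⊕ 0x7E = 0x48.

C[1] = 0xBD, C[2] = 0xF6, C[3] = 0x89, C[4] = 0x48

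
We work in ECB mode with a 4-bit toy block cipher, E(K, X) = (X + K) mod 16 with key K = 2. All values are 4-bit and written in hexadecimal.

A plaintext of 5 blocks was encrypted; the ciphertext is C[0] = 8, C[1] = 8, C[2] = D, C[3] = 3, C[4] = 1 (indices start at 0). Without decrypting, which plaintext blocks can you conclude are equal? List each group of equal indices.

P[0] = P[1]

ECB encrypts each block independently with the same key, so equal ciphertext blocks imply equal plaintext blocks.
C[0] = C[1] = 8, so P[0] = P[1].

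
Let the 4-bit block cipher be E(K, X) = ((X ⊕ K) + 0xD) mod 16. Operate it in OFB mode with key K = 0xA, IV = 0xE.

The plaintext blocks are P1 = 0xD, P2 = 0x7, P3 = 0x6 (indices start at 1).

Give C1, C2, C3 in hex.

OFB encryption: S_i = E(K, S_{i−1}) with S_{0} = IV; C_i = P_i ⊕ S_i.
C1: S = E(K, 0xE) = 0x1; 0xD ⊕ 0x1 = 0xC.
C2: S = E(K, 0x1) = 0x8; 0x7 ⊕ 0x8 = 0xF.
C3: S = E(K, 0x8) = 0xF; 0x6 ⊕ 0xF = 0x9.

C1 = 0xC, C2 = 0xF, C3 = 0x9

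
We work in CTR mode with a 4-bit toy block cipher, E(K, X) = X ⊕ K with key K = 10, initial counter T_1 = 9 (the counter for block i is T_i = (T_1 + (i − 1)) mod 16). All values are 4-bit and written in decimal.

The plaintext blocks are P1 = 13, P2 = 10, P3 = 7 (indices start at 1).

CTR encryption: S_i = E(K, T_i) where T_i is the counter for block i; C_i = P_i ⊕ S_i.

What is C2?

C1: T = 9, S = E(K, T) = 3; 13 ⊕ 3 = 14.
C2: T = 10, S = E(K, T) = 0; 10 ⊕ 0 = 10.

C2 = 10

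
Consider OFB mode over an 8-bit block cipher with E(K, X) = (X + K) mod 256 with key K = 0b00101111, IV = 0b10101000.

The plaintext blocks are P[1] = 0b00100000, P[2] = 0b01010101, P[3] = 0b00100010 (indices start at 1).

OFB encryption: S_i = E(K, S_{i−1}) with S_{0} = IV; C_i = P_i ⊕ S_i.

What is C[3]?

C[1]: S = E(K, 0b10101000) = 0b11010111; 0b00100000 ⊕ 0b11010111 = 0b11110111.
C[2]: S = E(K, 0b11010111) = 0b00000110; 0b01010101 ⊕ 0b00000110 = 0b01010011.
C[3]: S = E(K, 0b00000110) = 0b00110101; 0b00100010 ⊕ 0b00110101 = 0b00010111.

C[3] = 0b00010111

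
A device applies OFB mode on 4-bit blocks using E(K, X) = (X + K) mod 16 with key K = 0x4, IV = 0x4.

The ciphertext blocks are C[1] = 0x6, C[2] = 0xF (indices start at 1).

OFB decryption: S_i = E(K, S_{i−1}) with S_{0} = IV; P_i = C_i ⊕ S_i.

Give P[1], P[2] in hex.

P[1]: S = E(K, 0x4) = 0x8; 0x6 ⊕ 0x8 = 0xE.
P[2]: S = E(K, 0x8) = 0xC; 0xF ⊕ 0xC = 0x3.

P[1] = 0xE, P[2] = 0x3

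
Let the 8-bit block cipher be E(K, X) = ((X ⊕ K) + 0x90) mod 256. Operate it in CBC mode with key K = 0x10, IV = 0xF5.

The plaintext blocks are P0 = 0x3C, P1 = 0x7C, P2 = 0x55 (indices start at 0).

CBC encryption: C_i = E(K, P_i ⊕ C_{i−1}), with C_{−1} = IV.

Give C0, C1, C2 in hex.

C0: P0 ⊕ 0xF5 = 0xC9; E(K, 0xC9) = 0x69.
C1: P1 ⊕ 0x69 = 0x15; E(K, 0x15) = 0x95.
C2: P2 ⊕ 0x95 = 0xC0; E(K, 0xC0) = 0x60.

C0 = 0x69, C1 = 0x95, C2 = 0x60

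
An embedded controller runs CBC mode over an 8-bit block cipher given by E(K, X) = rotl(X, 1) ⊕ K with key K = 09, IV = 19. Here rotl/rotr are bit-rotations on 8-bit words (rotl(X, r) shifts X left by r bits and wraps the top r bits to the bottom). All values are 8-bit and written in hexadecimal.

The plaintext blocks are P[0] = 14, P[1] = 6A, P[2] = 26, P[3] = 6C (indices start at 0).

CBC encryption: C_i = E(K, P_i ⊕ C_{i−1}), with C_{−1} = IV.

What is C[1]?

C[0]: P[0] ⊕ 19 = 0D; E(K, 0D) = 13.
C[1]: P[1] ⊕ 13 = 79; E(K, 79) = FB.

C[1] = FB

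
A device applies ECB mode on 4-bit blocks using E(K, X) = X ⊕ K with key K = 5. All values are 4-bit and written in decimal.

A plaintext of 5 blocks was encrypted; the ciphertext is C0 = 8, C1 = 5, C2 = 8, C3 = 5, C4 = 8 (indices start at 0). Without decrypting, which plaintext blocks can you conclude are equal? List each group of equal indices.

ECB encrypts each block independently with the same key, so equal ciphertext blocks imply equal plaintext blocks.
C0 = C2 = C4 = 8, so P0 = P2 = P4.
C1 = C3 = 5, so P1 = P3.

P0 = P2 = P4; P1 = P3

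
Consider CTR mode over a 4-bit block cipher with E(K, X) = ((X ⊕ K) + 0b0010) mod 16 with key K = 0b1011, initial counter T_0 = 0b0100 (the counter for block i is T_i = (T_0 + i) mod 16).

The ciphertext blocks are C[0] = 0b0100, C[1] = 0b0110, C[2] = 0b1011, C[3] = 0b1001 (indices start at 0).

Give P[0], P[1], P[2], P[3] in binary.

CTR decryption: S_i = E(K, T_i) where T_i is the counter for block i; P_i = C_i ⊕ S_i.
P[0]: T = 0b0100, S = E(K, T) = 0b0001; 0b0100 ⊕ 0b0001 = 0b0101.
P[1]: T = 0b0101, S = E(K, T) = 0b0000; 0b0110 ⊕ 0b0000 = 0b0110.
P[2]: T = 0b0110, S = E(K, T) = 0b1111; 0b1011 ⊕ 0b1111 = 0b0100.
P[3]: T = 0b0111, S = E(K, T) = 0b1110; 0b1001 ⊕ 0b1110 = 0b0111.

P[0] = 0b0101, P[1] = 0b0110, P[2] = 0b0100, P[3] = 0b0111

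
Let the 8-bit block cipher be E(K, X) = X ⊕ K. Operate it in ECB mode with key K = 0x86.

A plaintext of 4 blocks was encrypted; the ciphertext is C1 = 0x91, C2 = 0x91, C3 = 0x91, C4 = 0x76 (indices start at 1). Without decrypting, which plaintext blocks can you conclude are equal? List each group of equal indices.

ECB encrypts each block independently with the same key, so equal ciphertext blocks imply equal plaintext blocks.
C1 = C2 = C3 = 0x91, so P1 = P2 = P3.

P1 = P2 = P3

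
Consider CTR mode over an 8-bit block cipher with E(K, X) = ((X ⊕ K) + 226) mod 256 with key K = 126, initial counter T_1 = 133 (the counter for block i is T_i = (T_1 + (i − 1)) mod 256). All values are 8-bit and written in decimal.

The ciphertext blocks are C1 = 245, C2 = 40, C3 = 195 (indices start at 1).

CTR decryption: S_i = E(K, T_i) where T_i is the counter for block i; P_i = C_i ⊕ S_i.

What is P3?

P3 = 24

P3: T = 135, S = E(K, T) = 219; 195 ⊕ 219 = 24.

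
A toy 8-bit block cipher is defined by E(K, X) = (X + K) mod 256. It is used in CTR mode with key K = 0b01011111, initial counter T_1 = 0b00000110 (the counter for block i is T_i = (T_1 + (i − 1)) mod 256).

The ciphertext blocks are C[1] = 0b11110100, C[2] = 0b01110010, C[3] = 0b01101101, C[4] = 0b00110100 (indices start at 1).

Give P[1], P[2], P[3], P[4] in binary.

CTR decryption: S_i = E(K, T_i) where T_i is the counter for block i; P_i = C_i ⊕ S_i.
P[1]: T = 0b00000110, S = E(K, T) = 0b01100101; 0b11110100 ⊕ 0b01100101 = 0b10010001.
P[2]: T = 0b00000111, S = E(K, T) = 0b01100110; 0b01110010 ⊕ 0b01100110 = 0b00010100.
P[3]: T = 0b00001000, S = E(K, T) = 0b01100111; 0b01101101 ⊕ 0b01100111 = 0b00001010.
P[4]: T = 0b00001001, S = E(K, T) = 0b01101000; 0b00110100 ⊕ 0b01101000 = 0b01011100.

P[1] = 0b10010001, P[2] = 0b00010100, P[3] = 0b00001010, P[4] = 0b01011100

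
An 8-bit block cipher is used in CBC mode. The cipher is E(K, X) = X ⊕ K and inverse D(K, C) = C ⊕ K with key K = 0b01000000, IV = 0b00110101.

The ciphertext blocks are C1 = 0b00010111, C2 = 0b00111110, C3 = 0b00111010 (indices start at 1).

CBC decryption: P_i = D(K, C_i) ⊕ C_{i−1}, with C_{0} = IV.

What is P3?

P3 = 0b01000100

P3: D(K, 0b00111010) = 0b01111010; 0b01111010 ⊕ 0b00111110 = 0b01000100.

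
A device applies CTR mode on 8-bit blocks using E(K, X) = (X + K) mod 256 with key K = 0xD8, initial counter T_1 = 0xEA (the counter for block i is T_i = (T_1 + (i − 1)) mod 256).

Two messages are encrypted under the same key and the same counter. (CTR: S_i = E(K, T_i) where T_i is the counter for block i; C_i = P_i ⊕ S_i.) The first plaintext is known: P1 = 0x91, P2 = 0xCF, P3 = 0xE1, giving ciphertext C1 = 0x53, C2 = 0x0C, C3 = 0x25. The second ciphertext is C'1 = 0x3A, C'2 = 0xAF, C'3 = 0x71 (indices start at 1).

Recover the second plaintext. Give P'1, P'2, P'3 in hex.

P'1 = 0xF8, P'2 = 0x6C, P'3 = 0xB5

In CTR with a reused counter, both messages share the same keystream S_i, so C_i ⊕ C'_i = P_i ⊕ P'_i and thus P'_i = P_i ⊕ C_i ⊕ C'_i.
P'1: 0x91 ⊕ 0x53 ⊕ 0x3A = 0xF8.
P'2: 0xCF ⊕ 0x0C ⊕ 0xAF = 0x6C.
P'3: 0xE1 ⊕ 0x25 ⊕ 0x71 = 0xB5.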